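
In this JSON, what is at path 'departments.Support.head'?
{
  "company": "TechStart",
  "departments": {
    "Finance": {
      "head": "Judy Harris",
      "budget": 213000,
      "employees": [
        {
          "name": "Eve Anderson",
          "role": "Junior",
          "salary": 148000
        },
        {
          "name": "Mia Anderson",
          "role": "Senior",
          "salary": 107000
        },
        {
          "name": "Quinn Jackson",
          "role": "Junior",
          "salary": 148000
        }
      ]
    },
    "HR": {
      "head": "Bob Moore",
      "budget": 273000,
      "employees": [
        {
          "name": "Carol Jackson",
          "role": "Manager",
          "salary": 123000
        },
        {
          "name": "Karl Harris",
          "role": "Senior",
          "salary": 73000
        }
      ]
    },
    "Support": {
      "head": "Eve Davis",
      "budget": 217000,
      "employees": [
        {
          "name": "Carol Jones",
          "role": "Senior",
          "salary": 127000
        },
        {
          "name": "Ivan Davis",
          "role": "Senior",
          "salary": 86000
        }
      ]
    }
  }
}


Path: departments.Support.head

Navigate:
  -> departments
  -> Support
  -> head = 'Eve Davis'

Eve Davis


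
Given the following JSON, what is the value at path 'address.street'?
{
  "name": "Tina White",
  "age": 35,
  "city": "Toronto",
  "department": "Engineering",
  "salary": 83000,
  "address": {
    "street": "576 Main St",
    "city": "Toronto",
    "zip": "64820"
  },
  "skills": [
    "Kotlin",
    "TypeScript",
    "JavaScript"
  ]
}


Query: address.street
Path: address -> street
Value: 576 Main St

576 Main St


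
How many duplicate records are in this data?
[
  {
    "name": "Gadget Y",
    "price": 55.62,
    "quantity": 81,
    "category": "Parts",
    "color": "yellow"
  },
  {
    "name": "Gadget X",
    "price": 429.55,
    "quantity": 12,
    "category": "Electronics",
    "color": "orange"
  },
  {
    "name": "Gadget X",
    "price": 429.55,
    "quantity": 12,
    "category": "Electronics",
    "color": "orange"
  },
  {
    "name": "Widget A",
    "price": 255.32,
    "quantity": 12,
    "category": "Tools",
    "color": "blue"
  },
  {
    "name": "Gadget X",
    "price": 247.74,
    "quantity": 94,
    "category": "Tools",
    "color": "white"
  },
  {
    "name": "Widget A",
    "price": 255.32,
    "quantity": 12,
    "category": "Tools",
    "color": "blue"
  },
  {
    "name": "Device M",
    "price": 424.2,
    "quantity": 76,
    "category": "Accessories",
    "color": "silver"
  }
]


Checking 7 records for duplicates:

  Row 1: Gadget Y ($55.62, qty 81)
  Row 2: Gadget X ($429.55, qty 12)
  Row 3: Gadget X ($429.55, qty 12) <-- DUPLICATE
  Row 4: Widget A ($255.32, qty 12)
  Row 5: Gadget X ($247.74, qty 94)
  Row 6: Widget A ($255.32, qty 12) <-- DUPLICATE
  Row 7: Device M ($424.2, qty 76)

Duplicates found: 2
Unique records: 5

2 duplicates, 5 unique


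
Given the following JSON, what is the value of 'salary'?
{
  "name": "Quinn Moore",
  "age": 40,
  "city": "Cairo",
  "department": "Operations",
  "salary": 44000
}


Looking up field 'salary'
Value: 44000

44000


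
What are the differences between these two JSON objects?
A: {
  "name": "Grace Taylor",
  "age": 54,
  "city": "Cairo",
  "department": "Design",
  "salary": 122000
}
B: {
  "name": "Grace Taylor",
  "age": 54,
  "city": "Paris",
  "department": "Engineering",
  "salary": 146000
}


Comparing each field (in key order):
  name: same
  age: same
  city: DIFFERENT
  department: DIFFERENT
  salary: DIFFERENT
Differences:
  city: Cairo -> Paris
  department: Design -> Engineering
  salary: 122000 -> 146000

3 field(s) changed

3 changes: city, department, salary


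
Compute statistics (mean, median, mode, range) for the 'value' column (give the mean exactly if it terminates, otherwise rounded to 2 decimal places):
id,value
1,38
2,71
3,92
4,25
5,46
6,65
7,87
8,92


Data: [38, 71, 92, 25, 46, 65, 87, 92]
Count: 8
Sum: 516
Mean: 516/8 = 64.5
Sorted: [25, 38, 46, 65, 71, 87, 92, 92]
Median: 68.0
Mode: 92 (2 times)
Range: 92 - 25 = 67
Min: 25, Max: 92

mean=64.5, median=68.0, mode=92, range=67


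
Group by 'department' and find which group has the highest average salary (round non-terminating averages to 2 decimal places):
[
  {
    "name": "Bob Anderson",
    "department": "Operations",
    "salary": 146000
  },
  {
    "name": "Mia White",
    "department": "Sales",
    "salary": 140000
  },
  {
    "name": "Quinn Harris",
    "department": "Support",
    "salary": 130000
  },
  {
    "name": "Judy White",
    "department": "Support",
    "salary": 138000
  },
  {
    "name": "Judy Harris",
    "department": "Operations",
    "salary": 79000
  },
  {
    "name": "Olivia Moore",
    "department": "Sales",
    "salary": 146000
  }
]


Group by: department

Groups:
  Operations: 2 people, avg salary = 225000/2 = $112500
  Sales: 2 people, avg salary = 286000/2 = $143000
  Support: 2 people, avg salary = 268000/2 = $134000

Highest average salary: Sales ($143000)

Sales ($143000)


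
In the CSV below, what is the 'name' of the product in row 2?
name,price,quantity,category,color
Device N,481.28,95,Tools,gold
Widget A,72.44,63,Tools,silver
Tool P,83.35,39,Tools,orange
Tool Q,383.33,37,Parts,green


Query: Row 2 ('Widget A'), column 'name'
Value: Widget A

Widget A


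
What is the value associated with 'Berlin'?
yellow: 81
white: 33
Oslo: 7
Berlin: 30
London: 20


Looking up key 'Berlin'
Value: 30

30


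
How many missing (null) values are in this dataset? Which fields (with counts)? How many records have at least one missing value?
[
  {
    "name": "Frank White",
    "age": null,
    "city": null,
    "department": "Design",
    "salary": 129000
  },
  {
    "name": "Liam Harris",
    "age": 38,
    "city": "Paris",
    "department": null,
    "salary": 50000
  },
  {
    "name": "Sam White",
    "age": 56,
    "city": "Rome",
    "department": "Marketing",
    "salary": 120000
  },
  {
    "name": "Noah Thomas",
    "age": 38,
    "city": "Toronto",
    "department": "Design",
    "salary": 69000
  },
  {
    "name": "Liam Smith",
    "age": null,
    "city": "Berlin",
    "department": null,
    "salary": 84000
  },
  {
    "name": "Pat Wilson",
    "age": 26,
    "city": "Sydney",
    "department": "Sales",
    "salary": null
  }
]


Checking for missing (null) values in 6 records:

  Frank White: age, city
  Liam Harris: department
  Sam White: complete
  Noah Thomas: complete
  Liam Smith: age, department
  Pat Wilson: salary

Per field:
  name: 0 missing
  age: 2 missing
  city: 1 missing
  department: 2 missing
  salary: 1 missing

Total missing values: 6
Records with any missing: 4

6 missing values (age: 2, city: 1, department: 2, salary: 1); 4 incomplete records


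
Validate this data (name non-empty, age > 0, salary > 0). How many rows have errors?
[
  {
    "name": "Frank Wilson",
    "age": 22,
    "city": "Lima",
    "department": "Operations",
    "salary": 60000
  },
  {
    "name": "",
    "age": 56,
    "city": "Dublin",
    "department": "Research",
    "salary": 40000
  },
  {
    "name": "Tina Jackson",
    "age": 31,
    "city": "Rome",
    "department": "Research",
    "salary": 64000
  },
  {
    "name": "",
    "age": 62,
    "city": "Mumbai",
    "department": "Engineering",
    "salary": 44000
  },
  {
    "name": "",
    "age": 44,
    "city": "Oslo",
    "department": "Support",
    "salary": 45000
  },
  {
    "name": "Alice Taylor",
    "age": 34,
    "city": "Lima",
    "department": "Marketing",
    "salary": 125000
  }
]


Validating 6 records:
Rules: name non-empty, age > 0, salary > 0

  Row 1 (Frank Wilson): OK
  Row 2 (???): empty name
  Row 3 (Tina Jackson): OK
  Row 4 (???): empty name
  Row 5 (???): empty name
  Row 6 (Alice Taylor): OK

Total errors: 3

3 errors


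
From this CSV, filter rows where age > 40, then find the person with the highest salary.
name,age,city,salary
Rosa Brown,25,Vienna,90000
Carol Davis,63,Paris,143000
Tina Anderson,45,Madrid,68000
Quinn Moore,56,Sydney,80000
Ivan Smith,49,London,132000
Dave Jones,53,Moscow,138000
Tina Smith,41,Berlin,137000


Filter: age > 40
Sort by: salary (descending)

Filtered records (6):
  Carol Davis, age 63, salary $143000
  Dave Jones, age 53, salary $138000
  Tina Smith, age 41, salary $137000
  Ivan Smith, age 49, salary $132000
  Quinn Moore, age 56, salary $80000
  Tina Anderson, age 45, salary $68000

Highest salary: Carol Davis ($143000)

Carol Davis


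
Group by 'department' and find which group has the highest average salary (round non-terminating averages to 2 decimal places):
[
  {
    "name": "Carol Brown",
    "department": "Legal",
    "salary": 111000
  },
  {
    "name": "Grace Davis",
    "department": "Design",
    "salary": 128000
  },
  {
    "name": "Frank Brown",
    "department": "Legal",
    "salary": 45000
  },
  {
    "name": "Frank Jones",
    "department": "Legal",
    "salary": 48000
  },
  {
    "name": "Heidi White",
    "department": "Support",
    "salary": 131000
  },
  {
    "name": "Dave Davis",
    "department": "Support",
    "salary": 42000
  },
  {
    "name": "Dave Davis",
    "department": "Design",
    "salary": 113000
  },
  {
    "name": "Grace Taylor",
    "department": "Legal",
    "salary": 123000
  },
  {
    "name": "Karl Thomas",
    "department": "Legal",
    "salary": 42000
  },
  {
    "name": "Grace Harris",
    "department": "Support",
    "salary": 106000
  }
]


Group by: department

Groups:
  Design: 2 people, avg salary = 241000/2 = $120500
  Legal: 5 people, avg salary = 369000/5 = $73800
  Support: 3 people, avg salary = 279000/3 = $93000

Highest average salary: Design ($120500)

Design ($120500)


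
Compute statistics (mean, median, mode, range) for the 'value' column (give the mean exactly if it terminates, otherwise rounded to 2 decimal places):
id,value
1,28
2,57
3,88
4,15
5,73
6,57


Data: [28, 57, 88, 15, 73, 57]
Count: 6
Sum: 318
Mean: 318/6 = 53
Sorted: [15, 28, 57, 57, 73, 88]
Median: 57.0
Mode: 57 (2 times)
Range: 88 - 15 = 73
Min: 15, Max: 88

mean=53, median=57.0, mode=57, range=73


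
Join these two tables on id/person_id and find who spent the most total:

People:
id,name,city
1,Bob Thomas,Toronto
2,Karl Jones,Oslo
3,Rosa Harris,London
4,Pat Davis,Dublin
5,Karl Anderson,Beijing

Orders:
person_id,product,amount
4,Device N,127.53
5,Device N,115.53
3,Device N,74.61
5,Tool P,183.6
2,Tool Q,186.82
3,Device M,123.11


Join on: people.id = orders.person_id

Joined rows:
  Pat Davis (Dublin) bought Device N for $127.53
  Karl Anderson (Beijing) bought Device N for $115.53
  Rosa Harris (London) bought Device N for $74.61
  Karl Anderson (Beijing) bought Tool P for $183.6
  Karl Jones (Oslo) bought Tool Q for $186.82
  Rosa Harris (London) bought Device M for $123.11

Total per person:
  Karl Anderson: $299.13
  Rosa Harris: $197.72
  Karl Jones: $186.82
  Pat Davis: $127.53

Top spender: Karl Anderson ($299.13)

Karl Anderson ($299.13)


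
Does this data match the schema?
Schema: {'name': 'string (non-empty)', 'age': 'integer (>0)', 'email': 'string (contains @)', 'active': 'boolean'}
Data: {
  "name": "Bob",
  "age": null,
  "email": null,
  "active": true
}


Validating each field against schema:
  name: OK (non-empty string)
  age: FAIL (null is not an integer)
  email: FAIL (null is not a string)
  active: OK (boolean)

Result: INVALID (2 errors: age, email)

INVALID (2 errors: age, email)


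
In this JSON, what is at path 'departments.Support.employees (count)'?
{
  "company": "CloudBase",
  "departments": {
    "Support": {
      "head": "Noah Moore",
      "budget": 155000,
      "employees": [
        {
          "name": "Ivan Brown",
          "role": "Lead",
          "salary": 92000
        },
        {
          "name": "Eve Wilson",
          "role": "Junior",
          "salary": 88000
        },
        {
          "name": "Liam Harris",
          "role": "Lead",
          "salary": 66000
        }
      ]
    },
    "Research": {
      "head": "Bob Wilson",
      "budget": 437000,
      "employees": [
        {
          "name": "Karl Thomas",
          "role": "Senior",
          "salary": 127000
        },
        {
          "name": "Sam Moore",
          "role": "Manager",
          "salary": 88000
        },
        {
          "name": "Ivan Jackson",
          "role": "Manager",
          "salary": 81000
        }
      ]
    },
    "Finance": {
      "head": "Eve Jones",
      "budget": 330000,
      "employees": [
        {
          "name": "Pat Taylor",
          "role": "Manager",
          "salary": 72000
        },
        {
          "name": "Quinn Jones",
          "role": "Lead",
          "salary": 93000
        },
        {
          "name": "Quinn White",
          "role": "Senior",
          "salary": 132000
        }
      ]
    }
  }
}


Path: departments.Support.employees (count)

Navigate:
  -> departments
  -> Support
  -> employees (array, length 3)

3


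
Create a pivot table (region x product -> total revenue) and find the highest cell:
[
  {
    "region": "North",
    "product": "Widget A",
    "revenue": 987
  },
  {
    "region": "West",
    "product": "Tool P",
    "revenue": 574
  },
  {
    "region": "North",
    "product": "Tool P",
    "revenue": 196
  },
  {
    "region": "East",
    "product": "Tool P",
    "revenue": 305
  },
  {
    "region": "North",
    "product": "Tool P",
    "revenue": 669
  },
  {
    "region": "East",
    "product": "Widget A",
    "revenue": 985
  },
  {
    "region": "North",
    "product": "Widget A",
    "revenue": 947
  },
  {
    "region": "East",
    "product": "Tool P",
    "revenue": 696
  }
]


Pivot: region (rows) x product (columns) -> total revenue

     Tool P        Widget A    
East          1001           985  
North          865          1934  
West           574             0  

Highest: North / Widget A = $1934

North / Widget A = $1934


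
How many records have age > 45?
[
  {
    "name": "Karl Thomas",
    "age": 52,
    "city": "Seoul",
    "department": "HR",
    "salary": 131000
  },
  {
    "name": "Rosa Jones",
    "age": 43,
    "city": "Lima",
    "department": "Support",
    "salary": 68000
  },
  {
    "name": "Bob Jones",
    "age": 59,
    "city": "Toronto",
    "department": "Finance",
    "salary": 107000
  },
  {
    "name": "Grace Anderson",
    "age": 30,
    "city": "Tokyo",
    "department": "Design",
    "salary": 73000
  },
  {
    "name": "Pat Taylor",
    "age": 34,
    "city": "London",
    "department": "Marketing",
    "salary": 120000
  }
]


Data: 5 records
Condition: age > 45

Checking each record:
  Karl Thomas: 52 MATCH
  Rosa Jones: 43
  Bob Jones: 59 MATCH
  Grace Anderson: 30
  Pat Taylor: 34

Count: 2

2


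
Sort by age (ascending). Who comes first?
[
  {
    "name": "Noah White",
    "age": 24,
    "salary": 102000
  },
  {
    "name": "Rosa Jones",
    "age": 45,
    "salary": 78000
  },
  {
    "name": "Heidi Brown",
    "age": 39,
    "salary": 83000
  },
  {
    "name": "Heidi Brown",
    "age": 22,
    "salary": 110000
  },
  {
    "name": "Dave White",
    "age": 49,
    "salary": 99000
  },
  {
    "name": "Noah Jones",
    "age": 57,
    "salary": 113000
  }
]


Sort by: age (ascending)

Sorted order:
  1. Heidi Brown (age = 22)
  2. Noah White (age = 24)
  3. Heidi Brown (age = 39)
  4. Rosa Jones (age = 45)
  5. Dave White (age = 49)
  6. Noah Jones (age = 57)

First: Heidi Brown

Heidi Brown


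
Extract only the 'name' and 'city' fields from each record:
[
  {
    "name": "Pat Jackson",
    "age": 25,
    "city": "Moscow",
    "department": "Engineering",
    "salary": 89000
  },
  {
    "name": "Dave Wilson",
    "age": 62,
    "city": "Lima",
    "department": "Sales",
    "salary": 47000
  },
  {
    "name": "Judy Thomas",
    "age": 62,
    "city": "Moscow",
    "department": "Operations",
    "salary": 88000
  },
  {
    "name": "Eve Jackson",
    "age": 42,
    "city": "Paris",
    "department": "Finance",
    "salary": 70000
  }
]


Original: 4 records with fields: name, age, city, department, salary
Keep: ['name', 'city']
Drop: ['age', 'department', 'salary']
Result: 4 records, 2 fields each

[
  {
    "name": "Pat Jackson",
    "city": "Moscow"
  },
  {
    "name": "Dave Wilson",
    "city": "Lima"
  },
  {
    "name": "Judy Thomas",
    "city": "Moscow"
  },
  {
    "name": "Eve Jackson",
    "city": "Paris"
  }
]


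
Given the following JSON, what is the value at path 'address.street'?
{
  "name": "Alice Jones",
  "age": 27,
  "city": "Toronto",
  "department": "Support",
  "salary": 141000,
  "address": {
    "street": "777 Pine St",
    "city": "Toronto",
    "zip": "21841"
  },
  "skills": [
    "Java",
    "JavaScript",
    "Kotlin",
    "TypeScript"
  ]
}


Query: address.street
Path: address -> street
Value: 777 Pine St

777 Pine St


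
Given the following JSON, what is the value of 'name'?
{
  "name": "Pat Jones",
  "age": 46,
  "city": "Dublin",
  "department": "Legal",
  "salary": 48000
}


Looking up field 'name'
Value: Pat Jones

Pat Jones


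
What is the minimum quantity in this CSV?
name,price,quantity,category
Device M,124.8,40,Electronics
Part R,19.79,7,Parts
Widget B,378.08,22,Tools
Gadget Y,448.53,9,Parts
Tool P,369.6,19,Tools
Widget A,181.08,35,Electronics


Computing minimum quantity:
Values: [40, 7, 22, 9, 19, 35]
Min = 7

7


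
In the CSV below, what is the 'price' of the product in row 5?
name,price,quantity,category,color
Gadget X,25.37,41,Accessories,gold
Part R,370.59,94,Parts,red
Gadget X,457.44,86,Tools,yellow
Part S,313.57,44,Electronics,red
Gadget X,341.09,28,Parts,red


Query: Row 5 ('Gadget X'), column 'price'
Value: 341.09

341.09


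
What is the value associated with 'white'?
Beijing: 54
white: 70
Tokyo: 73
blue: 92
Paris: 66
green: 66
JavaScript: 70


Looking up key 'white'
Value: 70

70


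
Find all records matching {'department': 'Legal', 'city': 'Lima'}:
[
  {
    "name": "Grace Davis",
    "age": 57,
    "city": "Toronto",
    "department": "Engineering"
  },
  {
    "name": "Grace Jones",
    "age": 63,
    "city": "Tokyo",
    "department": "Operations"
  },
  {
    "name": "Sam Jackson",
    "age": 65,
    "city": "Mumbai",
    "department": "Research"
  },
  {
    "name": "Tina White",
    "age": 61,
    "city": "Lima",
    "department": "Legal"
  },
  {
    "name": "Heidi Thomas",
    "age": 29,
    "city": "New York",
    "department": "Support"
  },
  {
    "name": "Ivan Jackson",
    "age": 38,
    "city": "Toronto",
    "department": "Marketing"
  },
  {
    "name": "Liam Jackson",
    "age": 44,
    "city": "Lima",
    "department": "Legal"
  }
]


Search criteria: {'department': 'Legal', 'city': 'Lima'}

Checking 7 records:
  Grace Davis: {department: Engineering, city: Toronto}
  Grace Jones: {department: Operations, city: Tokyo}
  Sam Jackson: {department: Research, city: Mumbai}
  Tina White: {department: Legal, city: Lima} <-- MATCH
  Heidi Thomas: {department: Support, city: New York}
  Ivan Jackson: {department: Marketing, city: Toronto}
  Liam Jackson: {department: Legal, city: Lima} <-- MATCH

Matches: ["Tina White", "Liam Jackson"]

["Tina White", "Liam Jackson"]


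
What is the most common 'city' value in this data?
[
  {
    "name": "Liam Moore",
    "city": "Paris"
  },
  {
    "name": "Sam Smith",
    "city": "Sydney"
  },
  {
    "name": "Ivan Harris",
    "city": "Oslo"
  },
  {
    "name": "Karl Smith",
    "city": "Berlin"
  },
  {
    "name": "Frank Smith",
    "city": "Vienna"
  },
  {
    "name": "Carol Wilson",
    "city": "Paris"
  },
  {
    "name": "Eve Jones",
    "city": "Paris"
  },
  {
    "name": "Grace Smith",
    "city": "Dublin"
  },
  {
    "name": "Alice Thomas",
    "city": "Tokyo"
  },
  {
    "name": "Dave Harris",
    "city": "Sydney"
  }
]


Counting 'city' values across 10 records:

  Paris: 3 ###
  Sydney: 2 ##
  Oslo: 1 #
  Berlin: 1 #
  Vienna: 1 #
  Dublin: 1 #
  Tokyo: 1 #

Most common: Paris (3 times)

Paris (3 times)


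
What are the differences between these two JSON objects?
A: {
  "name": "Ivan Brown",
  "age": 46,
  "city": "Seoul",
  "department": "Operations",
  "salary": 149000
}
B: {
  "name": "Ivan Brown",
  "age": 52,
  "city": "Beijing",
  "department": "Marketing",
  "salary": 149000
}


Comparing each field (in key order):
  name: same
  age: DIFFERENT
  city: DIFFERENT
  department: DIFFERENT
  salary: same
Differences:
  age: 46 -> 52
  city: Seoul -> Beijing
  department: Operations -> Marketing

3 field(s) changed

3 changes: age, city, department


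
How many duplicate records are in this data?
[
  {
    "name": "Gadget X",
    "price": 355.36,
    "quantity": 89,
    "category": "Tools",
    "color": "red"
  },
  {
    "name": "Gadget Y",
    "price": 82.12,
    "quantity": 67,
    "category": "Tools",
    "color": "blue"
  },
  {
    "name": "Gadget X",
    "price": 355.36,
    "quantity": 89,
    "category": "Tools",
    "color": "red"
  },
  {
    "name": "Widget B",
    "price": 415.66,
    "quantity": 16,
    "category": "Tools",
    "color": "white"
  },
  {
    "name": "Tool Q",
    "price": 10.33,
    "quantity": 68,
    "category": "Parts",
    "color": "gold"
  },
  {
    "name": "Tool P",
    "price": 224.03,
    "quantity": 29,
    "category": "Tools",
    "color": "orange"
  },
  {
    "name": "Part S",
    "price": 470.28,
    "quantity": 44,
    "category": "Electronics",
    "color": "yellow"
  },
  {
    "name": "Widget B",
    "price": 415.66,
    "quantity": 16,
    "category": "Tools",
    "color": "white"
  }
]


Checking 8 records for duplicates:

  Row 1: Gadget X ($355.36, qty 89)
  Row 2: Gadget Y ($82.12, qty 67)
  Row 3: Gadget X ($355.36, qty 89) <-- DUPLICATE
  Row 4: Widget B ($415.66, qty 16)
  Row 5: Tool Q ($10.33, qty 68)
  Row 6: Tool P ($224.03, qty 29)
  Row 7: Part S ($470.28, qty 44)
  Row 8: Widget B ($415.66, qty 16) <-- DUPLICATE

Duplicates found: 2
Unique records: 6

2 duplicates, 6 unique


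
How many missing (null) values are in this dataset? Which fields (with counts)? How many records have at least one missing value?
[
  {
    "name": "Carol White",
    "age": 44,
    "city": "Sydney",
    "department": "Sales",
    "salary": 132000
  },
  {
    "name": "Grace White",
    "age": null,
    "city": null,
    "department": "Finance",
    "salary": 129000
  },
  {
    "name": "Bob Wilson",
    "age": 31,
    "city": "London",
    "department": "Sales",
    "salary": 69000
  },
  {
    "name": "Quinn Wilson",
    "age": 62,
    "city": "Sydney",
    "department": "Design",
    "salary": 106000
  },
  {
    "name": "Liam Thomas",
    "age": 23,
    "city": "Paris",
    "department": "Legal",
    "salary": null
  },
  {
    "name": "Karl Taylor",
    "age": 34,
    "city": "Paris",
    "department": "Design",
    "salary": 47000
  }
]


Checking for missing (null) values in 6 records:

  Carol White: complete
  Grace White: age, city
  Bob Wilson: complete
  Quinn Wilson: complete
  Liam Thomas: salary
  Karl Taylor: complete

Per field:
  name: 0 missing
  age: 1 missing
  city: 1 missing
  department: 0 missing
  salary: 1 missing

Total missing values: 3
Records with any missing: 2

3 missing values (age: 1, city: 1, salary: 1); 2 incomplete records


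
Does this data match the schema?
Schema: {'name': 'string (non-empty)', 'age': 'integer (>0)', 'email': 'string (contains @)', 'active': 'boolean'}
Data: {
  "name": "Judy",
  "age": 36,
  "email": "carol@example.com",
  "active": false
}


Validating each field against schema:
  name: OK (non-empty string)
  age: OK (positive integer)
  email: OK (string with @)
  active: OK (boolean)

Result: VALID

VALID


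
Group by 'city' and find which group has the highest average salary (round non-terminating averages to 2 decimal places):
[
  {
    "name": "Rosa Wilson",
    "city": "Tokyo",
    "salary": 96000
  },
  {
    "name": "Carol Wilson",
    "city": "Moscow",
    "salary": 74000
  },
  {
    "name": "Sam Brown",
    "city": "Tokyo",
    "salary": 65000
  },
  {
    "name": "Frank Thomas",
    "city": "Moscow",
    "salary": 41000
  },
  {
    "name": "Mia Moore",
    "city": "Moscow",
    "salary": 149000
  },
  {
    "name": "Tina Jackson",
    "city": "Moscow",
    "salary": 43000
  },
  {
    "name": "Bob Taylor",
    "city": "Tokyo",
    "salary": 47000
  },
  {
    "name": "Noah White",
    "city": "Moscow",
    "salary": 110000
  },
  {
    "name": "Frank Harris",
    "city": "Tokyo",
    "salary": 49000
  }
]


Group by: city

Groups:
  Moscow: 5 people, avg salary = 417000/5 = $83400
  Tokyo: 4 people, avg salary = 257000/4 = $64250

Highest average salary: Moscow ($83400)

Moscow ($83400)


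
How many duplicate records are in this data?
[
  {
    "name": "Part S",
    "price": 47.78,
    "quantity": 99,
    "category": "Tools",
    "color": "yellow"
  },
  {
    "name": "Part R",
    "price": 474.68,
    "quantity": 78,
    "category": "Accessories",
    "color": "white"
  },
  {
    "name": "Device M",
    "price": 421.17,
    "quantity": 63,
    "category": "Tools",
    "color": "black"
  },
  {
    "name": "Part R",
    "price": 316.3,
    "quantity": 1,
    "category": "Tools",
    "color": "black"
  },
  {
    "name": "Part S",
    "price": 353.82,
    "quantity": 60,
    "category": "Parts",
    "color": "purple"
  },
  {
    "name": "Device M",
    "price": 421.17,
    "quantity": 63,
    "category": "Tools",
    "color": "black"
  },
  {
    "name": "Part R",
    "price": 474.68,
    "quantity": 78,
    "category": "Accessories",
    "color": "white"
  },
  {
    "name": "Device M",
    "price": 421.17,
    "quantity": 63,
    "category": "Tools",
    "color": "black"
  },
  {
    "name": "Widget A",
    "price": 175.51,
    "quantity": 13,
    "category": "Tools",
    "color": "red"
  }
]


Checking 9 records for duplicates:

  Row 1: Part S ($47.78, qty 99)
  Row 2: Part R ($474.68, qty 78)
  Row 3: Device M ($421.17, qty 63)
  Row 4: Part R ($316.3, qty 1)
  Row 5: Part S ($353.82, qty 60)
  Row 6: Device M ($421.17, qty 63) <-- DUPLICATE
  Row 7: Part R ($474.68, qty 78) <-- DUPLICATE
  Row 8: Device M ($421.17, qty 63) <-- DUPLICATE
  Row 9: Widget A ($175.51, qty 13)

Duplicates found: 3
Unique records: 6

3 duplicates, 6 unique


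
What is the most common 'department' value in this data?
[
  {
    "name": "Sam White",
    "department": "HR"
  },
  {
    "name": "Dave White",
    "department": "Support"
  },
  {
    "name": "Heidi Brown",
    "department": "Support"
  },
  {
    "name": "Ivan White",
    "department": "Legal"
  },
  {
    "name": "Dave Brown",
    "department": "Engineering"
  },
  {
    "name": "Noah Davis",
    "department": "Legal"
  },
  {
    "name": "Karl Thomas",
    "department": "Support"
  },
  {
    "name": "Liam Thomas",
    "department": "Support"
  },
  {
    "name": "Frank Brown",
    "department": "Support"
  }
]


Counting 'department' values across 9 records:

  Support: 5 #####
  Legal: 2 ##
  HR: 1 #
  Engineering: 1 #

Most common: Support (5 times)

Support (5 times)


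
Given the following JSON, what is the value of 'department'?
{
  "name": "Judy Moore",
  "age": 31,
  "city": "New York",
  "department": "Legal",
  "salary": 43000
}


Looking up field 'department'
Value: Legal

Legal


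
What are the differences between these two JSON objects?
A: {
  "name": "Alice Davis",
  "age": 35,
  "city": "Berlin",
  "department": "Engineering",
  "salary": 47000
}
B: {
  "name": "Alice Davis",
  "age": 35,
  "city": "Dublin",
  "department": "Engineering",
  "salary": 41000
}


Comparing each field (in key order):
  name: same
  age: same
  city: DIFFERENT
  department: same
  salary: DIFFERENT
Differences:
  city: Berlin -> Dublin
  salary: 47000 -> 41000

2 field(s) changed

2 changes: city, salary


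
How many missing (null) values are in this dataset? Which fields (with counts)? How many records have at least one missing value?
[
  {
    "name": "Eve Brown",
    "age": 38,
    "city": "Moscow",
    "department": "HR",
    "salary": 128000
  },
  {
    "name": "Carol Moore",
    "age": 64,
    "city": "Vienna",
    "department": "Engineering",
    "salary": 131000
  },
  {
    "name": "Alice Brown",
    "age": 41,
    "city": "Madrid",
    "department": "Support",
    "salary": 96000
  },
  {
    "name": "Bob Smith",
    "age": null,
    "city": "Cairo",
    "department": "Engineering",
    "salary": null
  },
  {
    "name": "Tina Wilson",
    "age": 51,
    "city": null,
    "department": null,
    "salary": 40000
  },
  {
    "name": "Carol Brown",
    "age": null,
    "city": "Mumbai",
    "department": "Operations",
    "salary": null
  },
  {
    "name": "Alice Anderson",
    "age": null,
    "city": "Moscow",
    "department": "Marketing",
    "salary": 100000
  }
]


Checking for missing (null) values in 7 records:

  Eve Brown: complete
  Carol Moore: complete
  Alice Brown: complete
  Bob Smith: age, salary
  Tina Wilson: city, department
  Carol Brown: age, salary
  Alice Anderson: age

Per field:
  name: 0 missing
  age: 3 missing
  city: 1 missing
  department: 1 missing
  salary: 2 missing

Total missing values: 7
Records with any missing: 4

7 missing values (age: 3, city: 1, department: 1, salary: 2); 4 incomplete records


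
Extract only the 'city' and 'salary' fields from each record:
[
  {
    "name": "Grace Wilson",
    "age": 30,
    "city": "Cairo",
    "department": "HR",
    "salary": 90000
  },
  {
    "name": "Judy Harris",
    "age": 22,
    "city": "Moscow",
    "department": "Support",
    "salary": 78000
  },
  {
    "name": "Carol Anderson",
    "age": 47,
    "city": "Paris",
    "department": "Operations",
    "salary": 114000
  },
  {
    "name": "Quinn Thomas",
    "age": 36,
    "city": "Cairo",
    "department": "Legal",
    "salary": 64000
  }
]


Original: 4 records with fields: name, age, city, department, salary
Keep: ['city', 'salary']
Drop: ['name', 'age', 'department']
Result: 4 records, 2 fields each

[
  {
    "city": "Cairo",
    "salary": 90000
  },
  {
    "city": "Moscow",
    "salary": 78000
  },
  {
    "city": "Paris",
    "salary": 114000
  },
  {
    "city": "Cairo",
    "salary": 64000
  }
]


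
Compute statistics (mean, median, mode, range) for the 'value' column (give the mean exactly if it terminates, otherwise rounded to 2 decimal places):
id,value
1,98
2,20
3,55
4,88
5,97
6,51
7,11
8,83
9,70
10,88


Data: [98, 20, 55, 88, 97, 51, 11, 83, 70, 88]
Count: 10
Sum: 661
Mean: 661/10 = 66.1
Sorted: [11, 20, 51, 55, 70, 83, 88, 88, 97, 98]
Median: 76.5
Mode: 88 (2 times)
Range: 98 - 11 = 87
Min: 11, Max: 98

mean=66.1, median=76.5, mode=88, range=87


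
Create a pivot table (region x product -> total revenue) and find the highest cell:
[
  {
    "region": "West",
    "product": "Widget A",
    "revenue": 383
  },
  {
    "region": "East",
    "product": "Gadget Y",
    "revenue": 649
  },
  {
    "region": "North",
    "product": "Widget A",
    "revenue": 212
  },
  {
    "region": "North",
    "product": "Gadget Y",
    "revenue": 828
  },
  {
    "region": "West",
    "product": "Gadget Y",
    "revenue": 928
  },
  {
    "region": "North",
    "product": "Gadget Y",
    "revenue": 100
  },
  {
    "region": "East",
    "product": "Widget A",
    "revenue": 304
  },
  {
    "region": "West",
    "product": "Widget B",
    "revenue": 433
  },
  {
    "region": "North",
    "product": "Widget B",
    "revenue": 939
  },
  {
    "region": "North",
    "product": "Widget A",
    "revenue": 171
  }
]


Pivot: region (rows) x product (columns) -> total revenue

     Gadget Y      Widget A      Widget B    
East           649           304             0  
North          928           383           939  
West           928           383           433  

Highest: North / Widget B = $939

North / Widget B = $939


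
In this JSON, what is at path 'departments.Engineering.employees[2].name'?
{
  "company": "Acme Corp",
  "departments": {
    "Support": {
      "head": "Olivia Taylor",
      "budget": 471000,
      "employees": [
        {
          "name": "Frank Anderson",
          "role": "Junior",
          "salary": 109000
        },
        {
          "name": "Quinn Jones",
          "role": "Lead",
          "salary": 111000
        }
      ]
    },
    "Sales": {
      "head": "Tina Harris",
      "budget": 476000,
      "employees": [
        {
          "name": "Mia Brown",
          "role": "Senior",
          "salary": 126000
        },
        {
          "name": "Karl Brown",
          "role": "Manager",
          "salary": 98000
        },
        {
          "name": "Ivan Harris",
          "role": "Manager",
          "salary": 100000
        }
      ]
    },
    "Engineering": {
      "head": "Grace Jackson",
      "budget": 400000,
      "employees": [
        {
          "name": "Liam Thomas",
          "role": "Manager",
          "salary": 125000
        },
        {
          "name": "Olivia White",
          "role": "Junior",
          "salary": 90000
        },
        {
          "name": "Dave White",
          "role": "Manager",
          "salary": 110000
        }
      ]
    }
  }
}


Path: departments.Engineering.employees[2].name

Navigate:
  -> departments
  -> Engineering
  -> employees[2].name = 'Dave White'

Dave White


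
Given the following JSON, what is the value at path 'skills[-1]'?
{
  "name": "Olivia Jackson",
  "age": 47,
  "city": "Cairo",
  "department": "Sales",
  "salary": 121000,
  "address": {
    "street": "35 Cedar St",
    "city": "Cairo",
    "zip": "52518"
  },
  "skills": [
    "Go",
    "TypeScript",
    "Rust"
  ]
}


Query: skills[-1]
Path: skills -> last element
Value: Rust

Rust


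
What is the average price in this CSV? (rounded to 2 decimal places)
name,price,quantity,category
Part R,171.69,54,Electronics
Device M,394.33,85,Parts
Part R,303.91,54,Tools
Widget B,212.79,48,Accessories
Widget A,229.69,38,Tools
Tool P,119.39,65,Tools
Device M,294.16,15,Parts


Computing average price:
Values: [171.69, 394.33, 303.91, 212.79, 229.69, 119.39, 294.16]
Sum = 1725.96
Count = 7
Average = 1725.96/7 ≈ 246.57 (rounded to 2 decimal places)

246.57


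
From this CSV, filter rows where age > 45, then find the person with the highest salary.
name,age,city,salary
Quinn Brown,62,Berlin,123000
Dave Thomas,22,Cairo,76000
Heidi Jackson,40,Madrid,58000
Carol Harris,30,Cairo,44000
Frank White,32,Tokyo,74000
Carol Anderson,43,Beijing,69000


Filter: age > 45
Sort by: salary (descending)

Filtered records (1):
  Quinn Brown, age 62, salary $123000

Highest salary: Quinn Brown ($123000)

Quinn Brown


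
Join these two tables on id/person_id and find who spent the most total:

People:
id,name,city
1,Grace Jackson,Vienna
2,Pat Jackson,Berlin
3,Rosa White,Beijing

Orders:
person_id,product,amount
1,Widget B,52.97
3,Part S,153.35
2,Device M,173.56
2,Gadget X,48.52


Join on: people.id = orders.person_id

Joined rows:
  Grace Jackson (Vienna) bought Widget B for $52.97
  Rosa White (Beijing) bought Part S for $153.35
  Pat Jackson (Berlin) bought Device M for $173.56
  Pat Jackson (Berlin) bought Gadget X for $48.52

Total per person:
  Pat Jackson: $222.08
  Rosa White: $153.35
  Grace Jackson: $52.97

Top spender: Pat Jackson ($222.08)

Pat Jackson ($222.08)


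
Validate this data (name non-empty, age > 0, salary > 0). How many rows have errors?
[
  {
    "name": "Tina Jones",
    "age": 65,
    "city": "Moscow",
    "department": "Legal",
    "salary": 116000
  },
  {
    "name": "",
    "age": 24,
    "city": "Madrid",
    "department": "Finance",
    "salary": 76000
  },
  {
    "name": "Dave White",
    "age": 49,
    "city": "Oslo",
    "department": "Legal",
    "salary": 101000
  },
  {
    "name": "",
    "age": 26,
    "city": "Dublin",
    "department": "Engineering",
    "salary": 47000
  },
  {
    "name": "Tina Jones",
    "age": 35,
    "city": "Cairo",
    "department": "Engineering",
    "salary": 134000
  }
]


Validating 5 records:
Rules: name non-empty, age > 0, salary > 0

  Row 1 (Tina Jones): OK
  Row 2 (???): empty name
  Row 3 (Dave White): OK
  Row 4 (???): empty name
  Row 5 (Tina Jones): OK

Total errors: 2

2 errors


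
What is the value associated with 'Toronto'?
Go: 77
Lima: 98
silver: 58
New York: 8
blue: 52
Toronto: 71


Looking up key 'Toronto'
Value: 71

71


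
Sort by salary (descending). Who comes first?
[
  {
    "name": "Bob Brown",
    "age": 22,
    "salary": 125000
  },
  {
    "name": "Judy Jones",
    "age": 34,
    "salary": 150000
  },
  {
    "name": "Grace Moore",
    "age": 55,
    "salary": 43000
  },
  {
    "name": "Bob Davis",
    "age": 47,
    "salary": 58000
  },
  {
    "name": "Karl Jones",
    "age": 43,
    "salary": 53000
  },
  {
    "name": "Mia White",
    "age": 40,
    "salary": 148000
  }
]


Sort by: salary (descending)

Sorted order:
  1. Judy Jones (salary = 150000)
  2. Mia White (salary = 148000)
  3. Bob Brown (salary = 125000)
  4. Bob Davis (salary = 58000)
  5. Karl Jones (salary = 53000)
  6. Grace Moore (salary = 43000)

First: Judy Jones

Judy Jones


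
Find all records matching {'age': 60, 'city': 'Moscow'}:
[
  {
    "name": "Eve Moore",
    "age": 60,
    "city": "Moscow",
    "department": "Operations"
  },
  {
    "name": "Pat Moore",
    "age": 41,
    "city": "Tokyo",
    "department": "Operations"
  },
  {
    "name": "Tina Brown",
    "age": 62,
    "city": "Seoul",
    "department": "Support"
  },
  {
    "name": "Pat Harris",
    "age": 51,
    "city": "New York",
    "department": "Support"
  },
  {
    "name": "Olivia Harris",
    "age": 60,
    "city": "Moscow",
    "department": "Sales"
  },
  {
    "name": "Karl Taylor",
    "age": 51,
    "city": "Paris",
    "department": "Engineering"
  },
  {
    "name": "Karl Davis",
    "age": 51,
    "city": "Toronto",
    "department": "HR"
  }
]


Search criteria: {'age': 60, 'city': 'Moscow'}

Checking 7 records:
  Eve Moore: {age: 60, city: Moscow} <-- MATCH
  Pat Moore: {age: 41, city: Tokyo}
  Tina Brown: {age: 62, city: Seoul}
  Pat Harris: {age: 51, city: New York}
  Olivia Harris: {age: 60, city: Moscow} <-- MATCH
  Karl Taylor: {age: 51, city: Paris}
  Karl Davis: {age: 51, city: Toronto}

Matches: ["Eve Moore", "Olivia Harris"]

["Eve Moore", "Olivia Harris"]


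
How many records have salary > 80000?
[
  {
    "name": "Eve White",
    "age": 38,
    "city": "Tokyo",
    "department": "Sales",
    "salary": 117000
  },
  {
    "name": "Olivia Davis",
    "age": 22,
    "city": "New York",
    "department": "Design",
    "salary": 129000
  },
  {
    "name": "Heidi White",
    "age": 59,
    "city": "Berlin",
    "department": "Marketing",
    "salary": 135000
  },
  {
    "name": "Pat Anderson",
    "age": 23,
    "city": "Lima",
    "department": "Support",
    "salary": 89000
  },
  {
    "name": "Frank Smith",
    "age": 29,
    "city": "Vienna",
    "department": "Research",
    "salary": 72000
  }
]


Data: 5 records
Condition: salary > 80000

Checking each record:
  Eve White: 117000 MATCH
  Olivia Davis: 129000 MATCH
  Heidi White: 135000 MATCH
  Pat Anderson: 89000 MATCH
  Frank Smith: 72000

Count: 4

4


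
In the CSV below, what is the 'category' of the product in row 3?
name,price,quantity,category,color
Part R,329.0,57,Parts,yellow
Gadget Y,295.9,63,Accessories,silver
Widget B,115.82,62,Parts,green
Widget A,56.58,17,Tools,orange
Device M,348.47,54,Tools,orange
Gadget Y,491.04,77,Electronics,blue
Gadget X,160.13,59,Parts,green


Query: Row 3 ('Widget B'), column 'category'
Value: Parts

Parts


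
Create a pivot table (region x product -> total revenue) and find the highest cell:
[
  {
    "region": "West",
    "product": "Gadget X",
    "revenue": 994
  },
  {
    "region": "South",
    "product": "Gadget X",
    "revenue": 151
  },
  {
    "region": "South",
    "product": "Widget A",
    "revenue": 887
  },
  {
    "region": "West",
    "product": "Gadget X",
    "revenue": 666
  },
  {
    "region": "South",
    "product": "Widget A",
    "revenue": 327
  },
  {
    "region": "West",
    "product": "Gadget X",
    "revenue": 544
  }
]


Pivot: region (rows) x product (columns) -> total revenue

     Gadget X      Widget A    
South          151          1214  
West          2204             0  

Highest: West / Gadget X = $2204

West / Gadget X = $2204
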